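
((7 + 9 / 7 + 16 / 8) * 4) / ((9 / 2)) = 64 / 7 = 9.14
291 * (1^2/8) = 291/8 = 36.38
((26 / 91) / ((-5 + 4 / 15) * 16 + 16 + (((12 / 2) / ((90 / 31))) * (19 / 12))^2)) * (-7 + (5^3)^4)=-15820312046400 / 11119073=-1422808.54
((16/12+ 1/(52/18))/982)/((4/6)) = 0.00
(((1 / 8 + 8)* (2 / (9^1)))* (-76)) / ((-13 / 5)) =475 / 9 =52.78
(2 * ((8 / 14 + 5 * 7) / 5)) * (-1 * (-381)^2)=-72290178 / 35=-2065433.66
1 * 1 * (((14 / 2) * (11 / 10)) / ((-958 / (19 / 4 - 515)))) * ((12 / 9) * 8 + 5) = 7386379 / 114960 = 64.25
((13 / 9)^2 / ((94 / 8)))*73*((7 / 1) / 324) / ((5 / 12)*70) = 0.01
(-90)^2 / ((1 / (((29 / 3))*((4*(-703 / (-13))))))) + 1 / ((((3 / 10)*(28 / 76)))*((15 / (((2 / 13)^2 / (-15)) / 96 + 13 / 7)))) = 227212151451347 / 13415220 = 16936893.43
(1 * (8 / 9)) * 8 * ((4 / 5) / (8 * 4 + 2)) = 128 / 765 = 0.17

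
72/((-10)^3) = -0.07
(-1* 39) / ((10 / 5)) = -39 / 2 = -19.50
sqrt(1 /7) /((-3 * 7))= -sqrt(7) /147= -0.02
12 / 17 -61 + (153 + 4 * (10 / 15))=4864 / 51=95.37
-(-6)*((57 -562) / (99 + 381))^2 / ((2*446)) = 10201 / 1370112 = 0.01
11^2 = 121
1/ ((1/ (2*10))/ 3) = 60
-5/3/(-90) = 1/54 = 0.02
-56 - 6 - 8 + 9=-61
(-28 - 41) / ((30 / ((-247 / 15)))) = 5681 / 150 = 37.87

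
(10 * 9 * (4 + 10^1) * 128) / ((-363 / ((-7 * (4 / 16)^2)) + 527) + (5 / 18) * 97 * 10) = 635040 / 6403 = 99.18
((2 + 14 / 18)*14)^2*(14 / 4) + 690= 484640 / 81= 5983.21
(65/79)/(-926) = -65/73154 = -0.00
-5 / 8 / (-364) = 5 / 2912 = 0.00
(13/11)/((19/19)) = 13/11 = 1.18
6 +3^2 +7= 22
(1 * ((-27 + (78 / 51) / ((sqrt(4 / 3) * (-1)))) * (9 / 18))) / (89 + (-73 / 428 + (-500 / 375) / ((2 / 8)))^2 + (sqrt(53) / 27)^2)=-1802805336 / 15940211465 - 868017384 * sqrt(3) / 270983594905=-0.12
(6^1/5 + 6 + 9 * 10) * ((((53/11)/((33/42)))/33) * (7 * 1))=841428/6655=126.44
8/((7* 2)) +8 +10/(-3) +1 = 131/21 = 6.24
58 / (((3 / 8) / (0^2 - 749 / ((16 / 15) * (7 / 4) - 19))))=1737680 / 257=6761.40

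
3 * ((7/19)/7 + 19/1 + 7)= 1485/19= 78.16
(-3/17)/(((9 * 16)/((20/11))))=-5/2244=-0.00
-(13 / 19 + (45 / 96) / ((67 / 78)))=-25051 / 20368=-1.23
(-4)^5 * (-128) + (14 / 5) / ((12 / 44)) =1966234 / 15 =131082.27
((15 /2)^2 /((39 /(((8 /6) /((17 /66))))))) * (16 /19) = 6.29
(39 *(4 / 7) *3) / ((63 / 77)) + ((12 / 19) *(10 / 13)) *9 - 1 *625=-931781 / 1729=-538.91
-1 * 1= -1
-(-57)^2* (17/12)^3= -9237.46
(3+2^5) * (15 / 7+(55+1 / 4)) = 2008.75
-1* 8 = -8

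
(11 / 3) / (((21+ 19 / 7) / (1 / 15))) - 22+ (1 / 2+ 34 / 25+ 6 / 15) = -19.73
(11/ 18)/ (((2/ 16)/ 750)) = 11000/ 3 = 3666.67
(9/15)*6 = 18/5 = 3.60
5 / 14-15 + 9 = -79 / 14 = -5.64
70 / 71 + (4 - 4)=70 / 71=0.99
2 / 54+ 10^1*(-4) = -1079 / 27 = -39.96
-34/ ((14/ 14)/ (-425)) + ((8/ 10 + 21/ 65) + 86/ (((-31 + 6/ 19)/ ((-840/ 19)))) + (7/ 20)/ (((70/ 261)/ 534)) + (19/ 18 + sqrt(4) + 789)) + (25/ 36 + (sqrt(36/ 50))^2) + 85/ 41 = 249639121503/ 15536950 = 16067.45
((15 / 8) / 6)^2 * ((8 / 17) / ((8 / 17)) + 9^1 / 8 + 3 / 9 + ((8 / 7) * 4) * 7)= 20675 / 6144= 3.37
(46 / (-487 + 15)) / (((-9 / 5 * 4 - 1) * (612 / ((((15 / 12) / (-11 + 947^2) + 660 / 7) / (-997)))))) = -38895410975 / 21178590958965888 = -0.00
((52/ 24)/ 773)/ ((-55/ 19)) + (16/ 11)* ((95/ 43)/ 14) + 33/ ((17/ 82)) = 208070686441/ 1305295530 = 159.41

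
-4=-4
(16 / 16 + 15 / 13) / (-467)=-0.00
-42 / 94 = -21 / 47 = -0.45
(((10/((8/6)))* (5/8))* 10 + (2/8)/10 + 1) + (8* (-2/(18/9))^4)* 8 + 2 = 1139/10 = 113.90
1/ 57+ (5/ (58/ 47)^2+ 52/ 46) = 19542815/ 4410204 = 4.43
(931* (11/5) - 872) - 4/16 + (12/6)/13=1176.10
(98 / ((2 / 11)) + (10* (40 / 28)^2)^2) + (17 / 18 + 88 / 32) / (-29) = 2394761783 / 2506644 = 955.37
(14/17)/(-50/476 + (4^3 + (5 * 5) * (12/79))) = 15484/1272753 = 0.01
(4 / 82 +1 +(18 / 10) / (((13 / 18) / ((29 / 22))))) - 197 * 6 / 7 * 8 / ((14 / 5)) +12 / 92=-15791652637 / 33038005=-477.98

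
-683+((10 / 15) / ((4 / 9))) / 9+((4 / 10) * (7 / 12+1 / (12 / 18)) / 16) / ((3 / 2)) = -98323 / 144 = -682.80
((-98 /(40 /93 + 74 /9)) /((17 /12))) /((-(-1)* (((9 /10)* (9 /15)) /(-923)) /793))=3131874200 /289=10836934.95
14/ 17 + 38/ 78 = 869/ 663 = 1.31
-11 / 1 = -11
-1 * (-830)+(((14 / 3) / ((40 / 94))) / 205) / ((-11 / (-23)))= 56157067 / 67650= 830.11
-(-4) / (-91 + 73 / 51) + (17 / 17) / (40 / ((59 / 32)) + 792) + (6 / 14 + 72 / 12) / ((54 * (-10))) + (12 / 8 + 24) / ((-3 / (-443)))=2167630666927 / 575663928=3765.44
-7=-7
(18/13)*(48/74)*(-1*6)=-2592/481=-5.39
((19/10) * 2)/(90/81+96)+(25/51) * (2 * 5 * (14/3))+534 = 19597837/35190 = 556.91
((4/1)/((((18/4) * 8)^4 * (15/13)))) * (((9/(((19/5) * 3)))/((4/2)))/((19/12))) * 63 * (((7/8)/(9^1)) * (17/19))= 10829/3840162048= 0.00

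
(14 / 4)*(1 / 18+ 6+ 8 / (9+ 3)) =847 / 36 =23.53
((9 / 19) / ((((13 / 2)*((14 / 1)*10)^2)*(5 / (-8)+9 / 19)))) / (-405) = 1 / 16482375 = 0.00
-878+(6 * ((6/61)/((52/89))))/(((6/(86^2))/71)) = 69406732/793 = 87524.25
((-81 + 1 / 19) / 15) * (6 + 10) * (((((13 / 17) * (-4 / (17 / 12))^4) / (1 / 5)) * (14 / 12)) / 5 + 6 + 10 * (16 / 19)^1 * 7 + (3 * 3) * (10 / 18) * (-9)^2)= -349620908639776 / 7688525655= -45473.08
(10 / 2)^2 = 25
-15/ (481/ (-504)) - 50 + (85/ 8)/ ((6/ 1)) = -750635/ 23088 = -32.51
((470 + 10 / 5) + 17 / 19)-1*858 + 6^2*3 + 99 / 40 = -208719 / 760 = -274.63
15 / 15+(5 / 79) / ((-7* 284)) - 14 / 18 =0.22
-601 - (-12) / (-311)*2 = -186935 / 311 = -601.08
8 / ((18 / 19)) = 76 / 9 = 8.44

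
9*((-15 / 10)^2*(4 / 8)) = 81 / 8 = 10.12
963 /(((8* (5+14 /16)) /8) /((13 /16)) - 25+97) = 12519 /1030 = 12.15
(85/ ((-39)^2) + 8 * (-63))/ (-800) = 766499/ 1216800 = 0.63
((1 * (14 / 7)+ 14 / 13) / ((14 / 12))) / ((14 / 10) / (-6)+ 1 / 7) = -7200 / 247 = -29.15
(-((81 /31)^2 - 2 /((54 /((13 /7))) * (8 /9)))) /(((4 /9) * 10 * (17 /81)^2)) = -4289929533 /124422592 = -34.48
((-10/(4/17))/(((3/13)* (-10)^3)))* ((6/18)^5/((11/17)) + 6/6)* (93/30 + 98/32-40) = -160928443/25660800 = -6.27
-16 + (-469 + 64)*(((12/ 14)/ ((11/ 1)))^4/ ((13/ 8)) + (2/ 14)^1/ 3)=-16129401133/ 456989533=-35.29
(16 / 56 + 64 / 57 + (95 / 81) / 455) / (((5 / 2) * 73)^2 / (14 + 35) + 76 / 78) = 0.00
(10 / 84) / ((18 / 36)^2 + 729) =0.00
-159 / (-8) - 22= -17 / 8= -2.12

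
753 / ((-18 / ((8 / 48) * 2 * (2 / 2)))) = -13.94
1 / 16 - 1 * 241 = -3855 / 16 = -240.94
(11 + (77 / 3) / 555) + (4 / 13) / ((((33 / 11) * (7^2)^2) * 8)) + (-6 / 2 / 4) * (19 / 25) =10888941517 / 1039392900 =10.48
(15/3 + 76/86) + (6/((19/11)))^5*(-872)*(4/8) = -23478104681801/106472257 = -220509.13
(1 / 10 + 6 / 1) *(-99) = -6039 / 10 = -603.90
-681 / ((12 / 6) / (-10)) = 3405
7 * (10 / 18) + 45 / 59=2470 / 531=4.65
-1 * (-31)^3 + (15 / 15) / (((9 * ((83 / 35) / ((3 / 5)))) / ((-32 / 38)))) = 140941109 / 4731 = 29790.98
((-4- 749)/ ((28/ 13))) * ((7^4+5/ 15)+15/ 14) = -329239963/ 392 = -839897.86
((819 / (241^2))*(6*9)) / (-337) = -44226 / 19573297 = -0.00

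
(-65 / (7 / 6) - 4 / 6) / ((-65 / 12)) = 4736 / 455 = 10.41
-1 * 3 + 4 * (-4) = -19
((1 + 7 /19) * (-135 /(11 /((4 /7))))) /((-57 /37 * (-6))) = -28860 /27797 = -1.04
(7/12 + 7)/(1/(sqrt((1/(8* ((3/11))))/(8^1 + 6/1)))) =13* sqrt(231)/144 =1.37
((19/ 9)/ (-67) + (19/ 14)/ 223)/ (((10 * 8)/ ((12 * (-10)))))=47861/ 1255044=0.04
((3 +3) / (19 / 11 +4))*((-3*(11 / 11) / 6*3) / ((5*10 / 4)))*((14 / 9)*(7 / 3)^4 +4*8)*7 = -1252724 / 18225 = -68.74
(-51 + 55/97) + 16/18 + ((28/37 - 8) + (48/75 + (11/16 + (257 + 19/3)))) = 2685808631/12920400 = 207.87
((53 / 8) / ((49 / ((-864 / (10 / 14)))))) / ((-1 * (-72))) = -2.27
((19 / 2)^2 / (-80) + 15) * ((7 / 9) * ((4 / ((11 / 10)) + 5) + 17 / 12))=41233871 / 380160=108.46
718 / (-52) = -359 / 26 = -13.81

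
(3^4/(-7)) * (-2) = 162/7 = 23.14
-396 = -396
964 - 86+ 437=1315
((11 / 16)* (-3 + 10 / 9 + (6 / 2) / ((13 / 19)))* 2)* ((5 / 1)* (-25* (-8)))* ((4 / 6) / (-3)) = -803000 / 1053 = -762.58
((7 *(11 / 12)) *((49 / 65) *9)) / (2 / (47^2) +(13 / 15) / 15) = 1125165195 / 1516684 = 741.86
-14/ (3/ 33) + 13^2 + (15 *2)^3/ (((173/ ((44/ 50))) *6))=6555/ 173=37.89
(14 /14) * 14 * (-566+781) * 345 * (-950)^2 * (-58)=-54357665250000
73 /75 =0.97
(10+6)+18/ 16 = 137/ 8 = 17.12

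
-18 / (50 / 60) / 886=-54 / 2215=-0.02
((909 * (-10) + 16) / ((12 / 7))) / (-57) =92.86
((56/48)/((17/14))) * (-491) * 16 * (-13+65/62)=47540584/527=90209.84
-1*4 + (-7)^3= -347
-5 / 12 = -0.42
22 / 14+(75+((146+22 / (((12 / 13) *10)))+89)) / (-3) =-129221 / 1260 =-102.56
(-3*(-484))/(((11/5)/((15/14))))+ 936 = 11502/7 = 1643.14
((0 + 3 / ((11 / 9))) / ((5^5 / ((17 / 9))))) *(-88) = -408 / 3125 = -0.13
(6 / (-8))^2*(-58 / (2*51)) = -0.32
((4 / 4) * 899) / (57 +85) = 6.33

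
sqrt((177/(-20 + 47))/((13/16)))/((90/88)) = 176 *sqrt(767)/1755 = 2.78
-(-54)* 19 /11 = 1026 /11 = 93.27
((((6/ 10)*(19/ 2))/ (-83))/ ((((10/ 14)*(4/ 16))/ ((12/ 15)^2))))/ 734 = -0.00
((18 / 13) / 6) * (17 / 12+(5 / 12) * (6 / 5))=23 / 52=0.44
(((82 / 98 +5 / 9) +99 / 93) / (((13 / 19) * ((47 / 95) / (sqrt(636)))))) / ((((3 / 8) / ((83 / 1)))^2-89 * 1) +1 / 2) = -2.07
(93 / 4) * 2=93 / 2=46.50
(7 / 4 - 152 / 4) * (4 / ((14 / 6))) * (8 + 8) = -6960 / 7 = -994.29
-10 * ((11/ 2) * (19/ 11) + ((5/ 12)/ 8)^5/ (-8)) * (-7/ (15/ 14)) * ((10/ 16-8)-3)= -2520251765756417/ 391378894848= -6439.42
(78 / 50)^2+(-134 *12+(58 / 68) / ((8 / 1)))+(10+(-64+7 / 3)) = -845134489 / 510000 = -1657.13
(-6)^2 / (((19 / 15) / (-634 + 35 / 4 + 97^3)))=492505785 / 19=25921357.11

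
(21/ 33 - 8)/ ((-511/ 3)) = 243/ 5621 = 0.04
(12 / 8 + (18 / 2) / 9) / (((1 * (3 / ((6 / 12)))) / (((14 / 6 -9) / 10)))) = -5 / 18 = -0.28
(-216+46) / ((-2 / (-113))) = -9605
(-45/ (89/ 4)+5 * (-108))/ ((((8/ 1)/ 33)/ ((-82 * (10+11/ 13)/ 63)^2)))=-328406816760/ 737009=-445594.04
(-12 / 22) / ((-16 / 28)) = 21 / 22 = 0.95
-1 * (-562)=562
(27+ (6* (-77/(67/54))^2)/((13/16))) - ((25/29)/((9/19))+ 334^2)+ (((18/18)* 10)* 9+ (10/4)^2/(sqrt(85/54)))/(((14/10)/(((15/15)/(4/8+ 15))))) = -274611374798308/3305165409+ 75* sqrt(510)/7378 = -83085.29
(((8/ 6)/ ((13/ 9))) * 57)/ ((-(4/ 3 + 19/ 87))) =-2204/ 65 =-33.91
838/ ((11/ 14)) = 11732/ 11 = 1066.55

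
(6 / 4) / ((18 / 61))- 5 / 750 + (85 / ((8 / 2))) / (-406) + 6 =11.02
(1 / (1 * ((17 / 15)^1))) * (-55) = -825 / 17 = -48.53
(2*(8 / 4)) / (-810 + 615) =-4 / 195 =-0.02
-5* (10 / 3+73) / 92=-1145 / 276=-4.15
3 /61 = 0.05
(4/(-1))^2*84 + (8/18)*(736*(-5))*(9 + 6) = -69568/3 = -23189.33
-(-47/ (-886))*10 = -235/ 443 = -0.53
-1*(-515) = 515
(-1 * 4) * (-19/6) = 38/3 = 12.67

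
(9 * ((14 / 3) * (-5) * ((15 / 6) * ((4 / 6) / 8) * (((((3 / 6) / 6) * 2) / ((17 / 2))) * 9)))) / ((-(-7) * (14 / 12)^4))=-24300 / 40817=-0.60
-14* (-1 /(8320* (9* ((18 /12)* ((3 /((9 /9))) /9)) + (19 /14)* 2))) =49 /210080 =0.00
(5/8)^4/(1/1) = 625/4096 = 0.15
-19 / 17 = -1.12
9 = 9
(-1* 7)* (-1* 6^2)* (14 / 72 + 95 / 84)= 334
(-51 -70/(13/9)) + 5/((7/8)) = -8531/91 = -93.75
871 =871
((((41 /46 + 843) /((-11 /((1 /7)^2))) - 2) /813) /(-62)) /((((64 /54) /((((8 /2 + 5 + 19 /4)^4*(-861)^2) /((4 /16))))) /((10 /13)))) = 50068832301365625 /10288738304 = 4866372.42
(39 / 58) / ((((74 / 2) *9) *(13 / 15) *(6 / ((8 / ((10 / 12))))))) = 4 / 1073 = 0.00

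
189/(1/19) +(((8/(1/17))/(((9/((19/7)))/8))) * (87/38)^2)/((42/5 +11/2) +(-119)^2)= 3591.12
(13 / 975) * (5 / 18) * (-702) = -13 / 5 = -2.60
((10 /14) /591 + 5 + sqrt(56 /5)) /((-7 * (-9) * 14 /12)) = 4 * sqrt(70) /735 + 41380 /608139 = 0.11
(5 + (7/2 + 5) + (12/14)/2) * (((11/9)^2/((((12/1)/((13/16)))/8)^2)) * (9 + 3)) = 73.26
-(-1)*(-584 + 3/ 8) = -4669/ 8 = -583.62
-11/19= -0.58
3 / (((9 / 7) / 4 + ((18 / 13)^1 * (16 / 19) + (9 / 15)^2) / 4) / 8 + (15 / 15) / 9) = 1167075 / 77407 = 15.08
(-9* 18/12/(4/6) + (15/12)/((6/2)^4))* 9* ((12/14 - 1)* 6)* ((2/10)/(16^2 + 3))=3278/27195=0.12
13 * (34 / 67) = 442 / 67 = 6.60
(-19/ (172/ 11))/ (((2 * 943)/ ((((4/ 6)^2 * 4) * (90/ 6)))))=-0.02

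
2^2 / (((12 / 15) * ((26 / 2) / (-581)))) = -223.46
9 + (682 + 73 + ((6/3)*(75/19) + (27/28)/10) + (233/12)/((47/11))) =582494803/750120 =776.54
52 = 52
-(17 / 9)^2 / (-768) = 289 / 62208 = 0.00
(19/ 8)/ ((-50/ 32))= -38/ 25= -1.52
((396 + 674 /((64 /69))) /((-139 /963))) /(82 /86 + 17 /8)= -495872775 /196268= -2526.51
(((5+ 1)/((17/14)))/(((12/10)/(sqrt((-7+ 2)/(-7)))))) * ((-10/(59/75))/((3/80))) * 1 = -200000 * sqrt(35)/1003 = -1179.68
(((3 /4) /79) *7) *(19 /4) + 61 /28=22069 /8848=2.49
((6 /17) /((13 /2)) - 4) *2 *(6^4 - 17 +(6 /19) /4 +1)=-42416696 /4199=-10101.62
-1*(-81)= 81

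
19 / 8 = 2.38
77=77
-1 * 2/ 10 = -1/ 5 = -0.20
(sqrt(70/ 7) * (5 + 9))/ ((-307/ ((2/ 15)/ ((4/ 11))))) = -77 * sqrt(10)/ 4605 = -0.05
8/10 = 4/5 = 0.80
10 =10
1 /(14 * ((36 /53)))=53 /504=0.11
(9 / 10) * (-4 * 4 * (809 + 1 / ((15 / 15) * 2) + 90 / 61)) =-3561804 / 305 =-11678.05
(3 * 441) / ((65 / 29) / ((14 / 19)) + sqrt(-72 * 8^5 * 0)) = 537138 / 1235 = 434.93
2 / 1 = 2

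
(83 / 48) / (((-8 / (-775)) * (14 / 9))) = 192975 / 1792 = 107.69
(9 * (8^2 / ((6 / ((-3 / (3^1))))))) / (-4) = 24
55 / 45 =1.22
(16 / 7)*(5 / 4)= 20 / 7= 2.86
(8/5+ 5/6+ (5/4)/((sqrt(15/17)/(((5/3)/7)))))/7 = 5* sqrt(255)/1764+ 73/210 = 0.39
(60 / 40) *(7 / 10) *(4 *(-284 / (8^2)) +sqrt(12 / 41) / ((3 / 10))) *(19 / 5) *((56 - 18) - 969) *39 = 1028597661 / 400 - 4829097 *sqrt(123) / 205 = 2310239.14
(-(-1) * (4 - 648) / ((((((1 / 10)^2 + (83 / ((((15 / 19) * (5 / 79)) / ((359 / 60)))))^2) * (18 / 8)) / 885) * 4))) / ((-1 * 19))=0.00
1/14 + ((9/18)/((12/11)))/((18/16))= 181/378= 0.48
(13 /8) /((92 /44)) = 143 /184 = 0.78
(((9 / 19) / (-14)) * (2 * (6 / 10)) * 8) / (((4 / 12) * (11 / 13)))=-8424 / 7315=-1.15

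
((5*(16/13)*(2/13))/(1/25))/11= 4000/1859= 2.15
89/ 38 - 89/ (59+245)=623/ 304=2.05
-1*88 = -88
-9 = -9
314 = 314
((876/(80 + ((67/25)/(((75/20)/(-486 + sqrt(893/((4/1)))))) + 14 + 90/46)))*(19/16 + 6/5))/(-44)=0.20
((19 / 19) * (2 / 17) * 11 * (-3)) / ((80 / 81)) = -2673 / 680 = -3.93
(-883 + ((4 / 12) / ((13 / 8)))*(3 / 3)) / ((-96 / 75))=860725 / 1248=689.68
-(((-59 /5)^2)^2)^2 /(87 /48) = -207385335.32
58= 58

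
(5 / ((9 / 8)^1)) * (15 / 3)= 22.22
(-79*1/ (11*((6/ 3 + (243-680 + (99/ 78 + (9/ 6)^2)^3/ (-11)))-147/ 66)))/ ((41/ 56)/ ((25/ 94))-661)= -7775622400/ 314423506778499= -0.00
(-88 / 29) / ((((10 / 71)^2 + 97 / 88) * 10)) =-19518752 / 72177665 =-0.27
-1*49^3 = -117649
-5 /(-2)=5 /2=2.50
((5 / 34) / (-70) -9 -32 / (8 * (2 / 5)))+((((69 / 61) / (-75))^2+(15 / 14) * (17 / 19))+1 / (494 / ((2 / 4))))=-2466626779081 / 136714191250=-18.04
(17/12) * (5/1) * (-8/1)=-170/3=-56.67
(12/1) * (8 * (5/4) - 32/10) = 408/5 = 81.60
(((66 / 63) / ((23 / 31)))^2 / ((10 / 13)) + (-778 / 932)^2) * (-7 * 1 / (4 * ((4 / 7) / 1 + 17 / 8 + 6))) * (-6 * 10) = 1666073323162 / 41958285141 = 39.71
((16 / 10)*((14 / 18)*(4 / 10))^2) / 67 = 1568 / 678375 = 0.00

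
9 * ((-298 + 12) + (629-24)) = 2871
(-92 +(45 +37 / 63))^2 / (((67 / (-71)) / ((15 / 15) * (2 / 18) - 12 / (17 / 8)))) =4320654448 / 341901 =12637.15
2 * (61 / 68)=61 / 34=1.79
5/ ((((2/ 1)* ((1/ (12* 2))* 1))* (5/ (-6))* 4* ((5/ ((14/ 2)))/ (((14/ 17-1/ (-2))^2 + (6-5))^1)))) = -200403/ 2890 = -69.34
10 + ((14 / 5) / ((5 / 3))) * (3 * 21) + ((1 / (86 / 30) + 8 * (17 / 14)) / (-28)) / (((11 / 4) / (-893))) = 134743017 / 579425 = 232.55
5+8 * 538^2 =2315557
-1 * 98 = -98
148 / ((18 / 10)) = 740 / 9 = 82.22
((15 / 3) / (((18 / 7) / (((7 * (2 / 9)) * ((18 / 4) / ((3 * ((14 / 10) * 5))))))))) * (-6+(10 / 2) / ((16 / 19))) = -35 / 864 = -0.04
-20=-20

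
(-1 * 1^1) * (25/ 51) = -25/ 51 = -0.49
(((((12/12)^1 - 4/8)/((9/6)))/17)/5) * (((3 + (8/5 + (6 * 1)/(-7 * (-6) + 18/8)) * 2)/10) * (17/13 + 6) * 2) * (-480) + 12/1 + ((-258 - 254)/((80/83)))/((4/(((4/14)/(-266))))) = -343569196/60696545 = -5.66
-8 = -8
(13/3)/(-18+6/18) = -13/53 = -0.25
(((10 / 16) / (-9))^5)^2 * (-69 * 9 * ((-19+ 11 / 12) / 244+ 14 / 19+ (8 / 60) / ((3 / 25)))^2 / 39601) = -19685625027412109375 / 152953425968237964966495667617792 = -0.00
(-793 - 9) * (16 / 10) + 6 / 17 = -109042 / 85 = -1282.85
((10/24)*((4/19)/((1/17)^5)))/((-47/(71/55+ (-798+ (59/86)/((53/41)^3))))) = 265423098067721287/125768014306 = 2110418.13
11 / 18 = 0.61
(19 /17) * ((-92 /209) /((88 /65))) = -1495 /4114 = -0.36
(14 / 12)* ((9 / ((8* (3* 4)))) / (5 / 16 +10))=7 / 660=0.01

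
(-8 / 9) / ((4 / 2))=-4 / 9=-0.44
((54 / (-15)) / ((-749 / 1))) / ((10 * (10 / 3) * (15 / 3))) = 27 / 936250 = 0.00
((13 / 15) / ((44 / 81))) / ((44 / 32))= 702 / 605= 1.16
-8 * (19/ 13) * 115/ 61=-17480/ 793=-22.04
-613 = -613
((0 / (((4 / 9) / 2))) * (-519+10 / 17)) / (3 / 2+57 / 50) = 0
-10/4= -5/2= -2.50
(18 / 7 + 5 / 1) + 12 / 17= 985 / 119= 8.28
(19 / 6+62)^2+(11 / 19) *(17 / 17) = 4247.27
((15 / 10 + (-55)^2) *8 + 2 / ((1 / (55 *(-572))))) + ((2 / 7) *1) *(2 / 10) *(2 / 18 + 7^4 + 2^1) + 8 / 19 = -230842996 / 5985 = -38570.26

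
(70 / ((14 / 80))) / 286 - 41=-39.60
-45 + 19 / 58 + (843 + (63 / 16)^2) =6041885 / 7424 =813.83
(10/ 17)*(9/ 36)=5/ 34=0.15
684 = 684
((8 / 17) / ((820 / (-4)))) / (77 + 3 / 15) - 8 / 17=-3724 / 7913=-0.47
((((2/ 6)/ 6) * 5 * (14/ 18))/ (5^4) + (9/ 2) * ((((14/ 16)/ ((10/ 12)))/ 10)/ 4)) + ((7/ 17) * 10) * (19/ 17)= 884026241/ 187272000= 4.72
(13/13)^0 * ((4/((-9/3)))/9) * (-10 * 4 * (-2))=-320/27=-11.85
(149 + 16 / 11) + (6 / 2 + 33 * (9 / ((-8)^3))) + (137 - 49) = 1356605 / 5632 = 240.87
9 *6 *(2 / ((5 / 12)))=1296 / 5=259.20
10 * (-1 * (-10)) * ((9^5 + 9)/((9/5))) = 3281000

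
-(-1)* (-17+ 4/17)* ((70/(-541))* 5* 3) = 299250/9197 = 32.54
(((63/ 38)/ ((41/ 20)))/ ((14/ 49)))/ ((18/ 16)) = 1960/ 779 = 2.52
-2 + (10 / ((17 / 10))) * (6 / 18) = -0.04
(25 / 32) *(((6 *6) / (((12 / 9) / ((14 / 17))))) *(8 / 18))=7.72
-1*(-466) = 466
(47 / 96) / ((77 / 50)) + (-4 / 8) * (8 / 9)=-1403 / 11088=-0.13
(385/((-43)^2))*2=770/1849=0.42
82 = 82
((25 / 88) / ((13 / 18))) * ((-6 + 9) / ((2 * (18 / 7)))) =525 / 2288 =0.23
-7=-7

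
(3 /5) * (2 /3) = 2 /5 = 0.40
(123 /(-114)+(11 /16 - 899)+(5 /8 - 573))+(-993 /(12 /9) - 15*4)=-692061 /304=-2276.52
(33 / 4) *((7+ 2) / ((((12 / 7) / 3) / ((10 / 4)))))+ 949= 40763 / 32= 1273.84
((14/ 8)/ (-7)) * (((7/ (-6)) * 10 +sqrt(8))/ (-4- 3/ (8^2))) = -80/ 111 +32 * sqrt(2)/ 259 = -0.55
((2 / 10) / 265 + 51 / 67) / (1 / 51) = 3449742 / 88775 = 38.86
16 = 16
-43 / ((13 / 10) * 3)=-430 / 39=-11.03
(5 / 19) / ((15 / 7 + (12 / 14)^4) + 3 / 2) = 0.06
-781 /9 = -86.78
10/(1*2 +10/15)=15/4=3.75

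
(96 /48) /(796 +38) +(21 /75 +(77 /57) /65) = 0.30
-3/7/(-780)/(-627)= -1/1141140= -0.00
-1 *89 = -89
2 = 2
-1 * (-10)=10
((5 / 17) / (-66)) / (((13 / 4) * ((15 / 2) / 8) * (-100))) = 8 / 546975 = 0.00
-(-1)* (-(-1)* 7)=7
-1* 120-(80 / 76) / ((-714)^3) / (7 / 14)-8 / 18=-104122604287 / 864486567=-120.44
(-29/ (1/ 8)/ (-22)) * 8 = 928/ 11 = 84.36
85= 85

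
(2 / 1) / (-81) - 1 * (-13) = 1051 / 81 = 12.98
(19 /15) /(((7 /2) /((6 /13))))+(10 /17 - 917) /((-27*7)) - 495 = -3790028 /7735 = -489.98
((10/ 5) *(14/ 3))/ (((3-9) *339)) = -14/ 3051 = -0.00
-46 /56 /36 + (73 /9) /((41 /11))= 88993 /41328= 2.15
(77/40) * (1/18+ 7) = 9779/720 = 13.58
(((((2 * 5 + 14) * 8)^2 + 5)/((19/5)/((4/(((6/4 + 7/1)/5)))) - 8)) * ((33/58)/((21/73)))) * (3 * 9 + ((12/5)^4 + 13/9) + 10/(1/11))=-16331815043896/8332425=-1960031.45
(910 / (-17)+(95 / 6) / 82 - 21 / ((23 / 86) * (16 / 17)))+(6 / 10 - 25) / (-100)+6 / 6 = -6517643683 / 48093000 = -135.52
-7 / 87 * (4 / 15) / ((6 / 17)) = -238 / 3915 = -0.06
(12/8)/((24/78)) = 39/8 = 4.88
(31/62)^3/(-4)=-1/32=-0.03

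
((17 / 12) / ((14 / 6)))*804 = 3417 / 7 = 488.14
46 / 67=0.69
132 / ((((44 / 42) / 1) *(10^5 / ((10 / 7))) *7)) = 9 / 35000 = 0.00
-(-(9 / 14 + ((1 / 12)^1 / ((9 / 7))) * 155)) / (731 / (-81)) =-24243 / 20468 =-1.18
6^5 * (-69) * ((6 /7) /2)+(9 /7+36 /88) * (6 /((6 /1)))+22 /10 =-177056521 /770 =-229943.53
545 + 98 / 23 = 12633 / 23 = 549.26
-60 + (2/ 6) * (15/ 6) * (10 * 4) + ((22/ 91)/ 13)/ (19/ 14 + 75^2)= -1064956748/ 39935883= -26.67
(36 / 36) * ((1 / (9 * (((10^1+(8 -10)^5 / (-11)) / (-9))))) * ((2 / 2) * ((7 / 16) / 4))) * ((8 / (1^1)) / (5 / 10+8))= -77 / 9656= -0.01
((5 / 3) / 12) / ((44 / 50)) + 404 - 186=172781 / 792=218.16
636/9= 212/3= 70.67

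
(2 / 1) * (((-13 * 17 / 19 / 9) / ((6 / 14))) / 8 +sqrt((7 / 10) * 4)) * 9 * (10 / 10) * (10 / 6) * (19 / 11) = -7735 / 396 +114 * sqrt(70) / 11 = 67.18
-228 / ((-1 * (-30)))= -38 / 5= -7.60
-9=-9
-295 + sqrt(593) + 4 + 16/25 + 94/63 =-454967/1575 + sqrt(593) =-264.52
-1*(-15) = 15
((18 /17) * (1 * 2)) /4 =9 /17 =0.53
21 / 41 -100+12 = -3587 / 41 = -87.49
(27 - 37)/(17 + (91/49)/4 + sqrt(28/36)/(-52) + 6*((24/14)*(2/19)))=-39920500620/74040460573 - 13797420*sqrt(7)/74040460573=-0.54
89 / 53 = 1.68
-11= -11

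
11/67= 0.16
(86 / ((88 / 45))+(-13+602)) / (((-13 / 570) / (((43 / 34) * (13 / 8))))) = -341314005 / 5984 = -57037.77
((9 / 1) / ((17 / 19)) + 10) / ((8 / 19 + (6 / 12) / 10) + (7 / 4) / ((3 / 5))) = 194370 / 32827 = 5.92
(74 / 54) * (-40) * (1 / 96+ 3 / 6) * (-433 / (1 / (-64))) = -62802320 / 81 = -775337.28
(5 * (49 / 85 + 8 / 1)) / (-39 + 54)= 243 / 85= 2.86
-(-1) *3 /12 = 1 /4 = 0.25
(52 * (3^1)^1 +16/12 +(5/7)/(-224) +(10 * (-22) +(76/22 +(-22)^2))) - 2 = 21876571/51744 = 422.78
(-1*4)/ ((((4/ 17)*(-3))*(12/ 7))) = 119/ 36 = 3.31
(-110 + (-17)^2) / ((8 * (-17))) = -179 / 136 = -1.32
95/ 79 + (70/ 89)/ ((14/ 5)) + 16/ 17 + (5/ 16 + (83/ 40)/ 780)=10217256191/ 3729242400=2.74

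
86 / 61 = 1.41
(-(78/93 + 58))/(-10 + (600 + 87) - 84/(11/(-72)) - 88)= -20064/388337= -0.05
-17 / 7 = -2.43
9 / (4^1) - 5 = -2.75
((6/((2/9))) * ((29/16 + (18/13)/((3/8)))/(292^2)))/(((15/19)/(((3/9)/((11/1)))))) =13053/195084032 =0.00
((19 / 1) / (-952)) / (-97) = 19 / 92344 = 0.00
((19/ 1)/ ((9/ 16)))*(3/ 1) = 304/ 3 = 101.33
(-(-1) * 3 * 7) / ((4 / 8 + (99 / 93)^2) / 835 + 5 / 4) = 67404540 / 4018453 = 16.77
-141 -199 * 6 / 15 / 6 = -2314 / 15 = -154.27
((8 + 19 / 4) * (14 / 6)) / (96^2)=119 / 36864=0.00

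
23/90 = 0.26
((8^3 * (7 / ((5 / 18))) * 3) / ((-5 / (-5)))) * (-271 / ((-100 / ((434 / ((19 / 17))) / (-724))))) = -24185202048 / 429875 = -56261.01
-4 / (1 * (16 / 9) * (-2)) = 9 / 8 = 1.12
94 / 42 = 47 / 21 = 2.24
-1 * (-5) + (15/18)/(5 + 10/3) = 51/10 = 5.10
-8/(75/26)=-2.77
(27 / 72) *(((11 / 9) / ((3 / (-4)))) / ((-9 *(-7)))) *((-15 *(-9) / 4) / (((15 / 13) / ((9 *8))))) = -143 / 7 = -20.43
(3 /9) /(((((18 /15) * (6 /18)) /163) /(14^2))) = 26623.33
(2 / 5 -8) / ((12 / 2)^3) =-19 / 540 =-0.04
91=91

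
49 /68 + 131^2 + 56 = 1170805 /68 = 17217.72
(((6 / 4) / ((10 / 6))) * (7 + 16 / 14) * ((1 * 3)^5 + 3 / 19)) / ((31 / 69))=122958 / 31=3966.39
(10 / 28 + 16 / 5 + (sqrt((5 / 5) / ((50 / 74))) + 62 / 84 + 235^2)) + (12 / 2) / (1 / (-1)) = sqrt(37) / 5 + 5798446 / 105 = 55224.51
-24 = -24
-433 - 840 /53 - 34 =-25591 /53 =-482.85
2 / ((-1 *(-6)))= 1 / 3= 0.33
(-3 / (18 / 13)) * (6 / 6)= -13 / 6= -2.17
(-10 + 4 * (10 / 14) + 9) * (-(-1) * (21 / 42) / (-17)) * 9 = -117 / 238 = -0.49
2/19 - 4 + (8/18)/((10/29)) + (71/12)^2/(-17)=-4.67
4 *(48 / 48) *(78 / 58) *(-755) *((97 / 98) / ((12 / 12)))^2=-277048005 / 69629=-3978.92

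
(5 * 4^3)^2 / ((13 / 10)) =1024000 / 13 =78769.23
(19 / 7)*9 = 171 / 7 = 24.43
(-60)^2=3600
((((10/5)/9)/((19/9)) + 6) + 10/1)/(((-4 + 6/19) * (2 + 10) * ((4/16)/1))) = -51/35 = -1.46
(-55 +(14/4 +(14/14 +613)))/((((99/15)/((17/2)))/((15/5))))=2173.30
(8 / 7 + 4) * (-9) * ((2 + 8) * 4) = -12960 / 7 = -1851.43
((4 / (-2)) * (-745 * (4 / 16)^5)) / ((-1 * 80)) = -149 / 8192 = -0.02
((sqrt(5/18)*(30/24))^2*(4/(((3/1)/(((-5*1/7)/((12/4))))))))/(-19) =625/86184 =0.01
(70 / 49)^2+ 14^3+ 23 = 135683 / 49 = 2769.04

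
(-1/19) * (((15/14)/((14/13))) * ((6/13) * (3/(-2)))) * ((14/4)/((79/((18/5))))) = 243/42028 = 0.01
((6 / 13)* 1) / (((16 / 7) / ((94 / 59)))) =987 / 3068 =0.32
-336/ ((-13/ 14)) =4704/ 13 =361.85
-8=-8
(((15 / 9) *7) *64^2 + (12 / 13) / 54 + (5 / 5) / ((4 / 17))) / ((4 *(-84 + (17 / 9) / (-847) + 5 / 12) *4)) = -18944134979 / 530127728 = -35.74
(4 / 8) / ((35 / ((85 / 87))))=17 / 1218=0.01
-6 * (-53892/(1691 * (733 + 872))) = 107784/904685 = 0.12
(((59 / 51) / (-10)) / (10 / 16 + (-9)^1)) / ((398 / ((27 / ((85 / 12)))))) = 12744 / 96330925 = 0.00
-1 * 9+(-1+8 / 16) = -19 / 2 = -9.50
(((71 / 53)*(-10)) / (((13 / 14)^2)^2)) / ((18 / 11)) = -150014480 / 13623597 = -11.01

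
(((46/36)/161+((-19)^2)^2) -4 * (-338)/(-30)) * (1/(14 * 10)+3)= 34553087903/88200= 391758.37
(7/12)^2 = 49/144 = 0.34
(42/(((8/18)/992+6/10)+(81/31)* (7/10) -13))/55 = -93744/1297637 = -0.07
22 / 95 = 0.23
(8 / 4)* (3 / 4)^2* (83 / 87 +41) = 5475 / 116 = 47.20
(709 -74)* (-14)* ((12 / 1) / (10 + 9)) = -106680 / 19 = -5614.74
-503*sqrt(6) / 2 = -616.05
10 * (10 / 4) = 25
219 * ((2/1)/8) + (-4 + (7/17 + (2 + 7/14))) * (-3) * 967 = 218397/68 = 3211.72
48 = 48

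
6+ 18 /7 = 8.57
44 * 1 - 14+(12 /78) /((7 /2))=2734 /91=30.04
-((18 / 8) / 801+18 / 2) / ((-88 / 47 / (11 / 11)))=150635 / 31328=4.81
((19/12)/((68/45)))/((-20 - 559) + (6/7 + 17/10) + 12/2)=-9975/5430616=-0.00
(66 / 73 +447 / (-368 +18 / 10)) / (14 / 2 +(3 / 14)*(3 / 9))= -65814 / 1470293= -0.04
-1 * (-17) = 17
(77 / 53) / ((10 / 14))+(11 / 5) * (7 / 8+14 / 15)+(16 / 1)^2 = 8331991 / 31800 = 262.01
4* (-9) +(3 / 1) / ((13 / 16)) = -420 / 13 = -32.31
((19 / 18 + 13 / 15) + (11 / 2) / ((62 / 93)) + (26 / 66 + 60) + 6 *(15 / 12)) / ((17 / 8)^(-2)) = 44671019 / 126720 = 352.52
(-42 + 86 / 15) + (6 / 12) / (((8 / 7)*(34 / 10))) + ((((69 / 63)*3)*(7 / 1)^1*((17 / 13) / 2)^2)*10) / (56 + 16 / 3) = -11906221 / 344760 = -34.53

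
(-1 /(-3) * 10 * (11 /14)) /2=55 /42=1.31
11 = 11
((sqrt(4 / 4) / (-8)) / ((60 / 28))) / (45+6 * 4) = -7 / 8280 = -0.00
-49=-49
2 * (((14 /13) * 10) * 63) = 17640 /13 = 1356.92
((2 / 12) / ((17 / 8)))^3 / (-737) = -64 / 97763787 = -0.00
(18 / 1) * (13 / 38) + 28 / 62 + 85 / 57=14314 / 1767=8.10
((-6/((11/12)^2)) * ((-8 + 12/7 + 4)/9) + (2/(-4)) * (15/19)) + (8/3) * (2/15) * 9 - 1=582361/160930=3.62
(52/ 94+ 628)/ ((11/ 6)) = 342.85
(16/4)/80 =1/20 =0.05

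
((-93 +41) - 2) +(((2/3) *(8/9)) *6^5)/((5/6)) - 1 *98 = 26888/5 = 5377.60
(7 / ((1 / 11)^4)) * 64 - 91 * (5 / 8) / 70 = 104946675 / 16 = 6559167.19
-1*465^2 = -216225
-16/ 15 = -1.07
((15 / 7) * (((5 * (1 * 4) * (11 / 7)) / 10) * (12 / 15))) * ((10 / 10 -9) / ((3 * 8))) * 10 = -17.96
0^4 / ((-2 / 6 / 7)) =0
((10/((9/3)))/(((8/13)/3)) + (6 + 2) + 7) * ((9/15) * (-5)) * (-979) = 91781.25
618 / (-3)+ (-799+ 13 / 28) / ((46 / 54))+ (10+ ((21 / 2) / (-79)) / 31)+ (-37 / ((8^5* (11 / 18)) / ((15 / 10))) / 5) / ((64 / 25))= -10309238627485715 / 9095723614208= -1133.42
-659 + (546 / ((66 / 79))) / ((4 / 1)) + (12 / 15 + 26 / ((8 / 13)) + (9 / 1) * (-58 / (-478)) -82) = -533.47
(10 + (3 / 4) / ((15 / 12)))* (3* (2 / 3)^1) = 106 / 5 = 21.20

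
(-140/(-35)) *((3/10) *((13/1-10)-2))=6/5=1.20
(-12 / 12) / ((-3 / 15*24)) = 5 / 24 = 0.21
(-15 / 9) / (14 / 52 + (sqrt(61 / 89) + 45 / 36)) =-365612 / 234303 + 2704 * sqrt(5429) / 234303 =-0.71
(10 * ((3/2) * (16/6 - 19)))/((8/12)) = -735/2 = -367.50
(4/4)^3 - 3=-2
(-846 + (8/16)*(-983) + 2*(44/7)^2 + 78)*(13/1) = -1503931/98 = -15346.23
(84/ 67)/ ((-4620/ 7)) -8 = -29487/ 3685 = -8.00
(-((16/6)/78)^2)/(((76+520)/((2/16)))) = -1/4079322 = -0.00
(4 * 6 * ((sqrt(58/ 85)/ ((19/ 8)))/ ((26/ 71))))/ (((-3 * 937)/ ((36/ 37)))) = -81792 * sqrt(4930)/ 727875655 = -0.01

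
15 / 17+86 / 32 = 971 / 272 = 3.57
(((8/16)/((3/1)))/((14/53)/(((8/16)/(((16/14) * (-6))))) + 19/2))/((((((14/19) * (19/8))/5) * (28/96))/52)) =14.44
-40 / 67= -0.60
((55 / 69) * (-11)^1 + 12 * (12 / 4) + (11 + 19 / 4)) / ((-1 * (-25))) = 11863 / 6900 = 1.72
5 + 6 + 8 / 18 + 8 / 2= 139 / 9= 15.44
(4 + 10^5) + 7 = 100011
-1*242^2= -58564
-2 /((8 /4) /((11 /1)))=-11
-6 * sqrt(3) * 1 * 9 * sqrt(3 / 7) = -162 * sqrt(7) / 7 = -61.23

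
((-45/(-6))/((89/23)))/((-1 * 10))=-69/356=-0.19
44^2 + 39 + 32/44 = 21733/11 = 1975.73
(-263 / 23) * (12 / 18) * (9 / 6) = -263 / 23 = -11.43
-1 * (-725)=725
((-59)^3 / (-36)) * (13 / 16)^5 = 76255785047 / 37748736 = 2020.09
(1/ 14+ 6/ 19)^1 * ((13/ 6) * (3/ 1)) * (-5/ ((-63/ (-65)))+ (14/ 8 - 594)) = -201582433/ 134064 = -1503.63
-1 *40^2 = -1600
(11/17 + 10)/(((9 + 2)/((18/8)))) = 1629/748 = 2.18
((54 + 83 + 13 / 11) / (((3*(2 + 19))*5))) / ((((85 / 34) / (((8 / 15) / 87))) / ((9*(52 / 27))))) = 252928 / 13565475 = 0.02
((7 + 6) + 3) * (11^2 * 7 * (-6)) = -81312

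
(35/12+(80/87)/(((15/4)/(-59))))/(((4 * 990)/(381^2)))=-194499611/459360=-423.41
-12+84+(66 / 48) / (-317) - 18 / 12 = 178777 / 2536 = 70.50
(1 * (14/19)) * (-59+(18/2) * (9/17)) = -12908/323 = -39.96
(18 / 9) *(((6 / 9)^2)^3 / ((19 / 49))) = 6272 / 13851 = 0.45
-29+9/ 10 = -28.10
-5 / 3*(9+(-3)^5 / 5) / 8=33 / 4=8.25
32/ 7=4.57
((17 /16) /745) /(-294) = -17 /3504480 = -0.00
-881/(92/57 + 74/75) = -1255425/3706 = -338.75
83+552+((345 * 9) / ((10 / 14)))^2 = 18897044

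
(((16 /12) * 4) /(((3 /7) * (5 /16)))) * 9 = 358.40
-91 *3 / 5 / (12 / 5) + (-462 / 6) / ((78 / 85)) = -16639 / 156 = -106.66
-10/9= -1.11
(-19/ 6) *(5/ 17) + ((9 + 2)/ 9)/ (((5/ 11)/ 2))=6803/ 1530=4.45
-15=-15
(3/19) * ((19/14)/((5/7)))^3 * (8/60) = 361/2500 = 0.14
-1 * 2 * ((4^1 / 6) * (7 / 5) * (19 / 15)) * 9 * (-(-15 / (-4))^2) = 1197 / 4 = 299.25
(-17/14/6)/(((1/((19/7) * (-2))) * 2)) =323/588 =0.55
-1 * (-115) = 115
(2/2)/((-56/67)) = -67/56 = -1.20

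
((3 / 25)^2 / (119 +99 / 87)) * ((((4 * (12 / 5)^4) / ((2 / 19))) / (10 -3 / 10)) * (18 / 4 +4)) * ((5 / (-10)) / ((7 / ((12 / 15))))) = -1748107008 / 231019140625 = -0.01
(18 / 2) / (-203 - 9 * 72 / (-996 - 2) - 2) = -4491 / 101971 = -0.04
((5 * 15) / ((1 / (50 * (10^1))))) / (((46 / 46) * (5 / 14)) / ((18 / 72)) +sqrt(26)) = -1312500 / 587 +918750 * sqrt(26) / 587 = 5744.85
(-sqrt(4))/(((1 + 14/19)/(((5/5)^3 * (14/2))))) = -266/33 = -8.06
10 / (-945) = -2 / 189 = -0.01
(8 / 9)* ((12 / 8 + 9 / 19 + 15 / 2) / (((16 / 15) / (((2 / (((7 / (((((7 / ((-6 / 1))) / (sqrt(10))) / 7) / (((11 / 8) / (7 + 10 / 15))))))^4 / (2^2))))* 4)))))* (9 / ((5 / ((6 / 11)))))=2292457472 / 2975529155445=0.00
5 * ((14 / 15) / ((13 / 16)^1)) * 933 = 5358.77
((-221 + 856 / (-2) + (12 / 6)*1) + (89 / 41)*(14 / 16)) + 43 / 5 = -1043861 / 1640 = -636.50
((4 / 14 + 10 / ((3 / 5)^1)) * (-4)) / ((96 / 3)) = -89 / 42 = -2.12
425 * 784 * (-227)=-75636400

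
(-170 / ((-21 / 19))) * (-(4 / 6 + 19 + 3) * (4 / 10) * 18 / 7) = -3585.96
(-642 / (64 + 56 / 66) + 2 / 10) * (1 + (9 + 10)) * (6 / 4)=-291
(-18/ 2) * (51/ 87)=-153/ 29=-5.28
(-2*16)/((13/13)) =-32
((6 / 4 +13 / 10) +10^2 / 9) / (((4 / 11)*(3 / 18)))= 3443 / 15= 229.53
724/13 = 55.69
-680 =-680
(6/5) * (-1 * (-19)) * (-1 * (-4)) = 456/5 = 91.20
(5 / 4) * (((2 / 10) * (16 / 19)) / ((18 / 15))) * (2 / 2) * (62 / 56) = 155 / 798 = 0.19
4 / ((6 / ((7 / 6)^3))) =343 / 324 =1.06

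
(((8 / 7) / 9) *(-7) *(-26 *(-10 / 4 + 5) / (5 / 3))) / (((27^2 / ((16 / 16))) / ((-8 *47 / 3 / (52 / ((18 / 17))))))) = -1504 / 12393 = -0.12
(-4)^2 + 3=19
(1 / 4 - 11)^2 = 1849 / 16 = 115.56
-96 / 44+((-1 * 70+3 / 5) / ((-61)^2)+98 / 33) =472279 / 613965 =0.77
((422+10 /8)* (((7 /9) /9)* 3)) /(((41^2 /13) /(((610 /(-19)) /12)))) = -46989215 /20696472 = -2.27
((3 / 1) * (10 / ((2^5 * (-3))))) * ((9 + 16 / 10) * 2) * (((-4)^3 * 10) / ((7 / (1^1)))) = 4240 / 7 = 605.71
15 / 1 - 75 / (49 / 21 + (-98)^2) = 432060 / 28819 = 14.99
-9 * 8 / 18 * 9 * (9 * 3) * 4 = -3888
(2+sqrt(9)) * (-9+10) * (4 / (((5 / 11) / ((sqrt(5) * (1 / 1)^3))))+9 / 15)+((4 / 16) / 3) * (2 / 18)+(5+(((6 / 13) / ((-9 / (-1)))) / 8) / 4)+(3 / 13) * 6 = 52765 / 5616+44 * sqrt(5) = 107.78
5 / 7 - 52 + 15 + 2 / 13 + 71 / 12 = -32995 / 1092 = -30.22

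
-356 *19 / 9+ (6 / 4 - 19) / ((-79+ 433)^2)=-751.56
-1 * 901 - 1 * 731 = -1632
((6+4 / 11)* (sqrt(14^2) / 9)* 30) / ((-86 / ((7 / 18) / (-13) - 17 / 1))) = 9763250 / 166023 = 58.81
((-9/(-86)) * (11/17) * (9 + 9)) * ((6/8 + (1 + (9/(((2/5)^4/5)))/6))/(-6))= -2801007/46784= -59.87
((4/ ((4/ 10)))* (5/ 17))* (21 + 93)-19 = 5377/ 17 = 316.29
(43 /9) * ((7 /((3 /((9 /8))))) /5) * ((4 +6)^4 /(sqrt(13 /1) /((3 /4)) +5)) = 1128750 /17-301000 * sqrt(13) /17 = 2557.59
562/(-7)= -562/7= -80.29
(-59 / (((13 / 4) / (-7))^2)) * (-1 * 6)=277536 / 169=1642.22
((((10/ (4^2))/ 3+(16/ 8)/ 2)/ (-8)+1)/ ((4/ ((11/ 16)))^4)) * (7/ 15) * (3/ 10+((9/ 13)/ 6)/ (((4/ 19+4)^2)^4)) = 24290142640236099141207/ 234187180623265792000000000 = 0.00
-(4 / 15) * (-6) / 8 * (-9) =-9 / 5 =-1.80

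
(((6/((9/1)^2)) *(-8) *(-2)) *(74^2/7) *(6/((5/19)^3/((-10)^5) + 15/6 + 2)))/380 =5060700160/1555621137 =3.25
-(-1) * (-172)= -172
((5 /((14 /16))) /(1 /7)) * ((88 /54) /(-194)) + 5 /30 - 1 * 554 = -2902739 /5238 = -554.17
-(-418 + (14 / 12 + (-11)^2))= 1775 / 6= 295.83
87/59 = 1.47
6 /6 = 1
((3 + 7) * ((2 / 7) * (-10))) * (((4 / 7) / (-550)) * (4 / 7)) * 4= 256 / 3773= 0.07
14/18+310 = 2797/9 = 310.78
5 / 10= 1 / 2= 0.50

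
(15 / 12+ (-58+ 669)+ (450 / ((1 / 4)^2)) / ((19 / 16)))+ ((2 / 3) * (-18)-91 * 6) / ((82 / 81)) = 19083047 / 3116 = 6124.21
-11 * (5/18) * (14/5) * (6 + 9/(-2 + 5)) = -77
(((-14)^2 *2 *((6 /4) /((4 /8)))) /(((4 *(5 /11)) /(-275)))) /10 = -17787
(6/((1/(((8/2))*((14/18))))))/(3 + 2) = 56/15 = 3.73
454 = 454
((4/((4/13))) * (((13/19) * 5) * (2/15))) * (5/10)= 169/57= 2.96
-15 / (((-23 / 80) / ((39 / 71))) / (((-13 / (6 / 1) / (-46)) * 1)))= 50700 / 37559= 1.35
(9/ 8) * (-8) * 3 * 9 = -243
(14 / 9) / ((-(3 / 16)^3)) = -57344 / 243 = -235.98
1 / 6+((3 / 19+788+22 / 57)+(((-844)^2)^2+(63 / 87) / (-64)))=17893749779473233 / 35264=507422577684.70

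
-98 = -98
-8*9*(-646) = 46512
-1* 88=-88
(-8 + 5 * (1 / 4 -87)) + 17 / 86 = -75947 / 172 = -441.55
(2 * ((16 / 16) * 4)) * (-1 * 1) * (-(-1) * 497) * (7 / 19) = -27832 / 19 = -1464.84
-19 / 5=-3.80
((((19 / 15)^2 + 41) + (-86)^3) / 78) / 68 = -71551507 / 596700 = -119.91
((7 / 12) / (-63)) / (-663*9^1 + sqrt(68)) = sqrt(17) / 1922671134 + 13 / 8377652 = 0.00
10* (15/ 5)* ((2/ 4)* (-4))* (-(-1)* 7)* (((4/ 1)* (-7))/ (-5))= -2352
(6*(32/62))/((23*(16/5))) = 30/713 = 0.04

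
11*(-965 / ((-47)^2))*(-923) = 9797645 / 2209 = 4435.33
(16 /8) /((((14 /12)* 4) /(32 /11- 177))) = -5745 /77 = -74.61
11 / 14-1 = -0.21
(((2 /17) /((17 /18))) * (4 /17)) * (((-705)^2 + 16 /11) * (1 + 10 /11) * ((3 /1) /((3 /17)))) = 16533087984 /34969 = 472792.70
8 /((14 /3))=12 /7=1.71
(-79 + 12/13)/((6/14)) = -7105/39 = -182.18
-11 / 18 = -0.61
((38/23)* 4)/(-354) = -76/4071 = -0.02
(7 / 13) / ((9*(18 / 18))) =7 / 117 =0.06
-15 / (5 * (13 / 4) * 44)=-3 / 143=-0.02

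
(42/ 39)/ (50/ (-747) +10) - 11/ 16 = -31919/ 55120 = -0.58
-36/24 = -1.50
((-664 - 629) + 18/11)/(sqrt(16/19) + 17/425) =2249125/36597 - 11837500* sqrt(19)/36597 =-1348.45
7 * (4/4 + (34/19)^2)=10619/361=29.42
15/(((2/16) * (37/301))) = 36120/37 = 976.22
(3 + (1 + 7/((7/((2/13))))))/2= 27/13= 2.08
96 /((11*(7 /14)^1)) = 192 /11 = 17.45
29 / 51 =0.57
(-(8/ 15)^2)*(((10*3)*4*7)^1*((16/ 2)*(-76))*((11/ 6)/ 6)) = 5992448/ 135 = 44388.50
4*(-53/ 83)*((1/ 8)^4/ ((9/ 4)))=-53/ 191232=-0.00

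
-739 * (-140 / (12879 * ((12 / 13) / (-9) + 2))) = 4.23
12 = 12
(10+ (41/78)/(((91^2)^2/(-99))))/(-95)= -17829488507/169380153670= -0.11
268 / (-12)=-67 / 3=-22.33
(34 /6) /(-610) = -17 /1830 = -0.01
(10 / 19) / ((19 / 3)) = 30 / 361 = 0.08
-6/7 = -0.86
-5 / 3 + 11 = 28 / 3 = 9.33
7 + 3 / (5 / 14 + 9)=959 / 131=7.32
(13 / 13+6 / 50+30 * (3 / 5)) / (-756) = -239 / 9450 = -0.03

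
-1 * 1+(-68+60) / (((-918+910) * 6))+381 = 2281 / 6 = 380.17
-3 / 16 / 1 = -0.19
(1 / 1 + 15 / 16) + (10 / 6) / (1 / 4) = 413 / 48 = 8.60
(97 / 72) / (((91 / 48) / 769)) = 149186 / 273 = 546.47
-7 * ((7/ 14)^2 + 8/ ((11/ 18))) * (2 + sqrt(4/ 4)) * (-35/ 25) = 86289/ 220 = 392.22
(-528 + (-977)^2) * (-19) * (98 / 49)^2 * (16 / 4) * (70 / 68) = -298546195.29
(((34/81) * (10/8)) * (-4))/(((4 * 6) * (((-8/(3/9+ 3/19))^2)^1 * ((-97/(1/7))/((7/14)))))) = 595/2450629728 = 0.00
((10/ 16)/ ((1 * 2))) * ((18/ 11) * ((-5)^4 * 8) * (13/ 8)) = 365625/ 88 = 4154.83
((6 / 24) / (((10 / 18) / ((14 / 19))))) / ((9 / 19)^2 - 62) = -1197 / 223010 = -0.01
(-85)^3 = -614125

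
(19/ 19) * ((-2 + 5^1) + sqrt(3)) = sqrt(3) + 3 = 4.73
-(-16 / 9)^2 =-3.16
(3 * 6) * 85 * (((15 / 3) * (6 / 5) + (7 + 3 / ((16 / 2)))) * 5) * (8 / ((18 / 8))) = 363800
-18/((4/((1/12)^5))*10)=-1/552960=-0.00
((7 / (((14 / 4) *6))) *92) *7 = 644 / 3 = 214.67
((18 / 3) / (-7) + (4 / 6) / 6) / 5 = -47 / 315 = -0.15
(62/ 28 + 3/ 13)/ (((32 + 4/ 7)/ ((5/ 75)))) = 89/ 17784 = 0.01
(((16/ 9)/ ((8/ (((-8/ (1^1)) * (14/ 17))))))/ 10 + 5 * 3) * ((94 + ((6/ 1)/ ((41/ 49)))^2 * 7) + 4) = 1749424754/ 257193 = 6801.99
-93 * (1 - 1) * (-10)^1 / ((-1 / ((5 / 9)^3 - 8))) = 0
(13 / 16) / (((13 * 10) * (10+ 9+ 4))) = 0.00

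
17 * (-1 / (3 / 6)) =-34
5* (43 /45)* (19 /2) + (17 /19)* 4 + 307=355.97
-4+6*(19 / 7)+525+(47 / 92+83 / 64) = 539.09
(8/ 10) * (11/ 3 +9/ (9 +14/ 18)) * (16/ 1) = 9688/ 165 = 58.72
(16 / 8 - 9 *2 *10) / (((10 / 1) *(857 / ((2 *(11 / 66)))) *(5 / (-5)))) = 89 / 12855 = 0.01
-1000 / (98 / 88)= -44000 / 49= -897.96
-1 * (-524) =524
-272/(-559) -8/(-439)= 123880/245401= 0.50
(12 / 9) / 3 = 0.44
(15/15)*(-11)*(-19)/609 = 209/609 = 0.34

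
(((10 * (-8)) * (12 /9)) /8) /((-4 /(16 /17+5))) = 1010 /51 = 19.80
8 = 8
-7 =-7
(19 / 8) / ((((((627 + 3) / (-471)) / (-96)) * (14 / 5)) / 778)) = 2320774 / 49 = 47362.73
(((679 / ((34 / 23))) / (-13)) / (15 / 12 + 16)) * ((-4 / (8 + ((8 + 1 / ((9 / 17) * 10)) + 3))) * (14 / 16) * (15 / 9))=237650 / 381667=0.62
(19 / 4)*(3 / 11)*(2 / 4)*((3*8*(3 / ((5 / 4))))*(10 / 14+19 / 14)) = 29754 / 385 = 77.28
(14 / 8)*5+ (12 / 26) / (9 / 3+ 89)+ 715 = 865611 / 1196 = 723.76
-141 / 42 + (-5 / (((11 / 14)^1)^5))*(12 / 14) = -17.67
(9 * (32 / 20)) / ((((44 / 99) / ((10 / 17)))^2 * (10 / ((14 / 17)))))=10206 / 4913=2.08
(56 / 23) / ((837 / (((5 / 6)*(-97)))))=-13580 / 57753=-0.24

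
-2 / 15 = -0.13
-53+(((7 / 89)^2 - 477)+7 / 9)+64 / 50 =-940900802 / 1782225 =-527.94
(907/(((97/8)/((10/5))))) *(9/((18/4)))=29024/97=299.22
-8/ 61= -0.13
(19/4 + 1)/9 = 23/36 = 0.64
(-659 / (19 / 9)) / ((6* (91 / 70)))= -9885 / 247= -40.02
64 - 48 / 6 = 56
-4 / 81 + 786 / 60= 10571 / 810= 13.05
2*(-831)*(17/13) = -28254/13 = -2173.38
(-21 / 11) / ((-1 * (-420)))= -1 / 220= -0.00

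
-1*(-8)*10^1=80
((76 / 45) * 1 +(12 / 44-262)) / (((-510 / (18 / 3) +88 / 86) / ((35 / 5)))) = 38744419 / 1787445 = 21.68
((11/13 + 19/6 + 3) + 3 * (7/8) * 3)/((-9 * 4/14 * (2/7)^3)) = -11152645/44928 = -248.23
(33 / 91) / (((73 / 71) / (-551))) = -1290993 / 6643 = -194.34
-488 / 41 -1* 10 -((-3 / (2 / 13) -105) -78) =14809 / 82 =180.60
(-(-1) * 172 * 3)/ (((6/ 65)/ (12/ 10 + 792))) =4433988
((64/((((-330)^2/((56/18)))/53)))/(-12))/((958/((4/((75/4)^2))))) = -189952/1980567703125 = -0.00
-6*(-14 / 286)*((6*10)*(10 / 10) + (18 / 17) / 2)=43218 / 2431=17.78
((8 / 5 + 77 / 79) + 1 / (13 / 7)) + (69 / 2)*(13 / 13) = 386287 / 10270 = 37.61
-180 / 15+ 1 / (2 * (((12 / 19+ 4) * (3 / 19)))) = -5975 / 528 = -11.32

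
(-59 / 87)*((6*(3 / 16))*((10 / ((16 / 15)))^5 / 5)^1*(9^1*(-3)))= 2268158203125 / 7602176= 298356.44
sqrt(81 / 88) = 9* sqrt(22) / 44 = 0.96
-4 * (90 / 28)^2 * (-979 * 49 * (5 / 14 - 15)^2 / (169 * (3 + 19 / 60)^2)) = 74982160687500 / 327935881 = 228648.85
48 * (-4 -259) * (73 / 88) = -10472.18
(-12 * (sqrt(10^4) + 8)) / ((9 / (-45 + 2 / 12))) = 6456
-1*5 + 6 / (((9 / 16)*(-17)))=-5.63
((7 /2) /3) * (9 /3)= 7 /2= 3.50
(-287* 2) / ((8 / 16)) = -1148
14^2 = 196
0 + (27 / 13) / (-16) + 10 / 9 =1837 / 1872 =0.98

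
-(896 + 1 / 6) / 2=-5377 / 12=-448.08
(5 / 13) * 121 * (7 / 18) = 4235 / 234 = 18.10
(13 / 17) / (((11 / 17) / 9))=117 / 11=10.64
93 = 93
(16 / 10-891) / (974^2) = -4447 / 4743380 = -0.00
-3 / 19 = -0.16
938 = 938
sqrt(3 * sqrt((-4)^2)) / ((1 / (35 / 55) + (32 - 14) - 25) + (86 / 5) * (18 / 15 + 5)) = 175 * sqrt(3) / 8856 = 0.03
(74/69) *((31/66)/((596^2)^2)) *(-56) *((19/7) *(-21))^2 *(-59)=171009671/3990392110496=0.00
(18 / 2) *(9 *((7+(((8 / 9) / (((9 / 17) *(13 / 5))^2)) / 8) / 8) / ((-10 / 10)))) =-6906481 / 12168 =-567.59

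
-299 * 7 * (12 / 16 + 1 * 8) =-73255 / 4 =-18313.75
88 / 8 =11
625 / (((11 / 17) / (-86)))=-913750 / 11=-83068.18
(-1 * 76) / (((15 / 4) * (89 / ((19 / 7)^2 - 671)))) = 9885472 / 65415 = 151.12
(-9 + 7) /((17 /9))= -18 /17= -1.06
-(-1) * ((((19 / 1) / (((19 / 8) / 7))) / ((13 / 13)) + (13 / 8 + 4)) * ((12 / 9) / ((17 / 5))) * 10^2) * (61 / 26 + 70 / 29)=448625 / 39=11503.21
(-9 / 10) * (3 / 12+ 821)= -5913 / 8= -739.12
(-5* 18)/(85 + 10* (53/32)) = -0.89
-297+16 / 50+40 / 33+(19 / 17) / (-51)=-70452154 / 238425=-295.49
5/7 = 0.71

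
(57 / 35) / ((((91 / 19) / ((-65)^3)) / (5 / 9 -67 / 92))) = 16127.42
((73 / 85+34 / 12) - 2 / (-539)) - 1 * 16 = -3382283 / 274890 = -12.30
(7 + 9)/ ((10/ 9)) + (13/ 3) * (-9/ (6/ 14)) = -76.60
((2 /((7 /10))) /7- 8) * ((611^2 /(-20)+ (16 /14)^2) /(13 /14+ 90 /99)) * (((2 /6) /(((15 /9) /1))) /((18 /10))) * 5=12474768218 /291207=42838.15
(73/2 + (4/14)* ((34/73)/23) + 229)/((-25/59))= -626.59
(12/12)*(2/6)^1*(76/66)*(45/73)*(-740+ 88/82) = -5756240/32923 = -174.84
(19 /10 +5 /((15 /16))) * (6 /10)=217 /50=4.34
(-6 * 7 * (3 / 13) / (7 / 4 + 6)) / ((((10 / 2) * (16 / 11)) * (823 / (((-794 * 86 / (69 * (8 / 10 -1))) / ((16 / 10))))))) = -19717005 / 30513548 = -0.65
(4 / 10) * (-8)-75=-391 / 5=-78.20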